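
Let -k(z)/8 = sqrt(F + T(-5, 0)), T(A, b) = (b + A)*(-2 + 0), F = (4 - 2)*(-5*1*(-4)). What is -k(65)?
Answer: 40*sqrt(2) ≈ 56.569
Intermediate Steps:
F = 40 (F = 2*(-5*(-4)) = 2*20 = 40)
T(A, b) = -2*A - 2*b (T(A, b) = (A + b)*(-2) = -2*A - 2*b)
k(z) = -40*sqrt(2) (k(z) = -8*sqrt(40 + (-2*(-5) - 2*0)) = -8*sqrt(40 + (10 + 0)) = -8*sqrt(40 + 10) = -40*sqrt(2))
-k(65) = -(-40)*sqrt(2) = 40*sqrt(2)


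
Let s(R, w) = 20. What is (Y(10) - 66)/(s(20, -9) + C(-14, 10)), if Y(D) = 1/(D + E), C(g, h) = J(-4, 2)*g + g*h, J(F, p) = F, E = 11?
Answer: 1385/1344 ≈ 1.0305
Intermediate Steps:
C(g, h) = -4*g + g*h
Y(D) = 1/(11 + D) (Y(D) = 1/(D + 11) = 1/(11 + D))
(Y(10) - 66)/(s(20, -9) + C(-14, 10)) = (1/(11 + 10) - 66)/(20 - 14*(-4 + 10)) = (1/21 - 66)/(20 - 14*6) = (1/21 - 66)/(20 - 84) = -1385/21/(-64) = -1385/21*(-1/64) = 1385/1344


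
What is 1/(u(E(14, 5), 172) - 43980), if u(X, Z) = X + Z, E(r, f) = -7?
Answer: -1/43815 ≈ -2.2823e-5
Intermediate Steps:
1/(u(E(14, 5), 172) - 43980) = 1/((-7 + 172) - 43980) = 1/(165 - 43980) = 1/(-43815) = -1/43815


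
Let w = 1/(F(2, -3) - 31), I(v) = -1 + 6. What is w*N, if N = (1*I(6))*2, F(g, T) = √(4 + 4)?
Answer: -310/953 - 20*√2/953 ≈ -0.35497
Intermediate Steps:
I(v) = 5
F(g, T) = 2*√2 (F(g, T) = √8 = 2*√2)
w = 1/(-31 + 2*√2) (w = 1/(2*√2 - 31) = 1/(-31 + 2*√2) ≈ -0.035497)
N = 10 (N = (1*5)*2 = 5*2 = 10)
w*N = (-31/953 - 2*√2/953)*10 = -310/953 - 20*√2/953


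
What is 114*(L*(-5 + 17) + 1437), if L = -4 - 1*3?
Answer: 154242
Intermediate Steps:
L = -7 (L = -4 - 3 = -7)
114*(L*(-5 + 17) + 1437) = 114*(-7*(-5 + 17) + 1437) = 114*(-7*12 + 1437) = 114*(-84 + 1437) = 114*1353 = 154242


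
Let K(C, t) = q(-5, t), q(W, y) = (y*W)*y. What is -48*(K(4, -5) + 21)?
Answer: 4992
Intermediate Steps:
q(W, y) = W*y**2 (q(W, y) = (W*y)*y = W*y**2)
K(C, t) = -5*t**2
-48*(K(4, -5) + 21) = -48*(-5*(-5)**2 + 21) = -48*(-5*25 + 21) = -48*(-125 + 21) = -48*(-104) = 4992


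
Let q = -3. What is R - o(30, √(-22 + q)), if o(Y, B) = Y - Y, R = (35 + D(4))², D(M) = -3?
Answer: 1024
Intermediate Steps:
R = 1024 (R = (35 - 3)² = 32² = 1024)
o(Y, B) = 0
R - o(30, √(-22 + q)) = 1024 - 1*0 = 1024 + 0 = 1024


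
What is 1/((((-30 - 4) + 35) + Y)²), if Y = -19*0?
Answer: 1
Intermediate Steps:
Y = 0
1/((((-30 - 4) + 35) + Y)²) = 1/((((-30 - 4) + 35) + 0)²) = 1/(((-34 + 35) + 0)²) = 1/((1 + 0)²) = 1/(1²) = 1/1 = 1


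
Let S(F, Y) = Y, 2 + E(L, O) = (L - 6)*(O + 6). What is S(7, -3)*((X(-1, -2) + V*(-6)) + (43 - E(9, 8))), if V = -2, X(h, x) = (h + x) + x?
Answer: -30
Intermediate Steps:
E(L, O) = -2 + (-6 + L)*(6 + O) (E(L, O) = -2 + (L - 6)*(O + 6) = -2 + (-6 + L)*(6 + O))
X(h, x) = h + 2*x
S(7, -3)*((X(-1, -2) + V*(-6)) + (43 - E(9, 8))) = -3*(((-1 + 2*(-2)) - 2*(-6)) + (43 - (-38 - 6*8 + 6*9 + 9*8))) = -3*(((-1 - 4) + 12) + (43 - (-38 - 48 + 54 + 72))) = -3*((-5 + 12) + (43 - 1*40)) = -3*(7 + (43 - 40)) = -3*(7 + 3) = -3*10 = -30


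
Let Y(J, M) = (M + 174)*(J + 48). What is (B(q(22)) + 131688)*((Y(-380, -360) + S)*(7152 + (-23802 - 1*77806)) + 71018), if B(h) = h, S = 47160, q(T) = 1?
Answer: -1354726995942406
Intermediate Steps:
Y(J, M) = (48 + J)*(174 + M) (Y(J, M) = (174 + M)*(48 + J) = (48 + J)*(174 + M))
(B(q(22)) + 131688)*((Y(-380, -360) + S)*(7152 + (-23802 - 1*77806)) + 71018) = (1 + 131688)*(((8352 + 48*(-360) + 174*(-380) - 380*(-360)) + 47160)*(7152 + (-23802 - 1*77806)) + 71018) = 131689*(((8352 - 17280 - 66120 + 136800) + 47160)*(7152 + (-23802 - 77806)) + 71018) = 131689*((61752 + 47160)*(7152 - 101608) + 71018) = 131689*(108912*(-94456) + 71018) = 131689*(-10287391872 + 71018) = 131689*(-10287320854) = -1354726995942406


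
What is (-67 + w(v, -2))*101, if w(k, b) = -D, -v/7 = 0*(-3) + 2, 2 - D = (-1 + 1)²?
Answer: -6969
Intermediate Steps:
D = 2 (D = 2 - (-1 + 1)² = 2 - 1*0² = 2 - 1*0 = 2 + 0 = 2)
v = -14 (v = -7*(0*(-3) + 2) = -7*(0 + 2) = -7*2 = -14)
w(k, b) = -2 (w(k, b) = -1*2 = -2)
(-67 + w(v, -2))*101 = (-67 - 2)*101 = -69*101 = -6969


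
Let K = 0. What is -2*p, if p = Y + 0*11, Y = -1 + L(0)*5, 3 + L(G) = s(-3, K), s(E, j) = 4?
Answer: -8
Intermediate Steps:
L(G) = 1 (L(G) = -3 + 4 = 1)
Y = 4 (Y = -1 + 1*5 = -1 + 5 = 4)
p = 4 (p = 4 + 0*11 = 4 + 0 = 4)
-2*p = -2*4 = -8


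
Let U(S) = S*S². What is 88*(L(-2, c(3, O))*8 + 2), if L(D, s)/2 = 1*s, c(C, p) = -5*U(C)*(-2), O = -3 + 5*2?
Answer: 380336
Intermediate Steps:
U(S) = S³
O = 7 (O = -3 + 10 = 7)
c(C, p) = 10*C³ (c(C, p) = -5*C³*(-2) = 10*C³)
L(D, s) = 2*s (L(D, s) = 2*(1*s) = 2*s)
88*(L(-2, c(3, O))*8 + 2) = 88*((2*(10*3³))*8 + 2) = 88*((2*(10*27))*8 + 2) = 88*((2*270)*8 + 2) = 88*(540*8 + 2) = 88*(4320 + 2) = 88*4322 = 380336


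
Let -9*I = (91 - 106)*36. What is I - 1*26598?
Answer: -26538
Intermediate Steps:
I = 60 (I = -(91 - 106)*36/9 = -(-5)*36/3 = -1/9*(-540) = 60)
I - 1*26598 = 60 - 1*26598 = 60 - 26598 = -26538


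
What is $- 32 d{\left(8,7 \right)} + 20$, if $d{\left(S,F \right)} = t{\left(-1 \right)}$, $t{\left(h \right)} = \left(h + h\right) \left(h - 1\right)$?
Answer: $-108$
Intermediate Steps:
$t{\left(h \right)} = 2 h \left(-1 + h\right)$
$d{\left(S,F \right)} = 4$ ($d{\left(S,F \right)} = 2 \left(-1\right) \left(-1 - 1\right) = 2 \left(-1\right) \left(-2\right) = 4$)
$- 32 d{\left(8,7 \right)} + 20 = \left(-32\right) 4 + 20 = -128 + 20 = -108$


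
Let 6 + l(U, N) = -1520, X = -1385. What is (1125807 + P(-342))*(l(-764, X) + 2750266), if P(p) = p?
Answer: 3093610664100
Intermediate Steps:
l(U, N) = -1526 (l(U, N) = -6 - 1520 = -1526)
(1125807 + P(-342))*(l(-764, X) + 2750266) = (1125807 - 342)*(-1526 + 2750266) = 1125465*2748740 = 3093610664100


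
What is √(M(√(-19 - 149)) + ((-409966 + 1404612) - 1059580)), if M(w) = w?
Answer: √(-64934 + 2*I*√42) ≈ 0.025 + 254.82*I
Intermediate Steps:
√(M(√(-19 - 149)) + ((-409966 + 1404612) - 1059580)) = √(√(-19 - 149) + ((-409966 + 1404612) - 1059580)) = √(√(-168) + (994646 - 1059580)) = √(2*I*√42 - 64934) = √(-64934 + 2*I*√42)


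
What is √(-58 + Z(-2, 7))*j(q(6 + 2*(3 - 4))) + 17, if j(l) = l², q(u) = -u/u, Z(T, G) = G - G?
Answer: 17 + I*√58 ≈ 17.0 + 7.6158*I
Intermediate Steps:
Z(T, G) = 0
q(u) = -1 (q(u) = -1*1 = -1)
√(-58 + Z(-2, 7))*j(q(6 + 2*(3 - 4))) + 17 = √(-58 + 0)*(-1)² + 17 = √(-58)*1 + 17 = (I*√58)*1 + 17 = I*√58 + 17 = 17 + I*√58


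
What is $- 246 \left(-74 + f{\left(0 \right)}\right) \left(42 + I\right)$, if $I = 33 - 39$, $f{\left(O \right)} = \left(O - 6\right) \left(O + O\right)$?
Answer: $655344$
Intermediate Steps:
$f{\left(O \right)} = 2 O \left(-6 + O\right)$ ($f{\left(O \right)} = \left(-6 + O\right) 2 O = 2 O \left(-6 + O\right)$)
$I = -6$ ($I = 33 - 39 = -6$)
$- 246 \left(-74 + f{\left(0 \right)}\right) \left(42 + I\right) = - 246 \left(-74 + 2 \cdot 0 \left(-6 + 0\right)\right) \left(42 - 6\right) = - 246 \left(-74 + 2 \cdot 0 \left(-6\right)\right) 36 = - 246 \left(-74 + 0\right) 36 = - 246 \left(\left(-74\right) 36\right) = \left(-246\right) \left(-2664\right) = 655344$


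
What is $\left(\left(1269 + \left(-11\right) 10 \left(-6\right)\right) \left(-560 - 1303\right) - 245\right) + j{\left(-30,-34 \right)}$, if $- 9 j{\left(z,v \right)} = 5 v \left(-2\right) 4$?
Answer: $- \frac{32347108}{9} \approx -3.5941 \cdot 10^{6}$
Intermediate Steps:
$j{\left(z,v \right)} = \frac{40 v}{9}$ ($j{\left(z,v \right)} = - \frac{5 v \left(-2\right) 4}{9} = - \frac{- 10 v 4}{9} = - \frac{\left(-40\right) v}{9} = \frac{40 v}{9}$)
$\left(\left(1269 + \left(-11\right) 10 \left(-6\right)\right) \left(-560 - 1303\right) - 245\right) + j{\left(-30,-34 \right)} = \left(\left(1269 + \left(-11\right) 10 \left(-6\right)\right) \left(-560 - 1303\right) - 245\right) + \frac{40}{9} \left(-34\right) = \left(\left(1269 - -660\right) \left(-1863\right) - 245\right) - \frac{1360}{9} = \left(\left(1269 + 660\right) \left(-1863\right) - 245\right) - \frac{1360}{9} = \left(1929 \left(-1863\right) - 245\right) - \frac{1360}{9} = \left(-3593727 - 245\right) - \frac{1360}{9} = -3593972 - \frac{1360}{9} = - \frac{32347108}{9}$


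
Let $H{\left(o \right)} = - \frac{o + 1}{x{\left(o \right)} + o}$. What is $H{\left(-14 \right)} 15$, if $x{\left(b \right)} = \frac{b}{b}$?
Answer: $-15$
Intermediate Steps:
$x{\left(b \right)} = 1$
$H{\left(o \right)} = -1$ ($H{\left(o \right)} = - \frac{o + 1}{1 + o} = - \frac{1 + o}{1 + o} = \left(-1\right) 1 = -1$)
$H{\left(-14 \right)} 15 = \left(-1\right) 15 = -15$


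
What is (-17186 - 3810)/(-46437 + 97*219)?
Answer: 10498/12597 ≈ 0.83337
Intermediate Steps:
(-17186 - 3810)/(-46437 + 97*219) = -20996/(-46437 + 21243) = -20996/(-25194) = -20996*(-1/25194) = 10498/12597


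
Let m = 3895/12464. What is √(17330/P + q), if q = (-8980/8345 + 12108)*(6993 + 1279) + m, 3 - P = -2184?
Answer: √29285124053670925053/540756 ≈ 10007.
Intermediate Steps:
P = 2187 (P = 3 - 1*(-2184) = 3 + 2184 = 2187)
m = 5/16 (m = 3895*(1/12464) = 5/16 ≈ 0.31250)
q = 2674364872857/26704 (q = (-8980/8345 + 12108)*(6993 + 1279) + 5/16 = (-8980*1/8345 + 12108)*8272 + 5/16 = (-1796/1669 + 12108)*8272 + 5/16 = (20206456/1669)*8272 + 5/16 = 167147804032/1669 + 5/16 = 2674364872857/26704 ≈ 1.0015e+8)
√(17330/P + q) = √(17330/2187 + 2674364872857/26704) = √(5848836439718579/58401648) = √29285124053670925053/540756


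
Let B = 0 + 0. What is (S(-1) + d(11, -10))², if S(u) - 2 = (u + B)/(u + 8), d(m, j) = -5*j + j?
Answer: 85849/49 ≈ 1752.0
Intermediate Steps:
B = 0
d(m, j) = -4*j
S(u) = 2 + u/(8 + u) (S(u) = 2 + (u + 0)/(u + 8) = 2 + u/(8 + u))
(S(-1) + d(11, -10))² = ((16 + 3*(-1))/(8 - 1) - 4*(-10))² = ((16 - 3)/7 + 40)² = ((⅐)*13 + 40)² = (13/7 + 40)² = (293/7)² = 85849/49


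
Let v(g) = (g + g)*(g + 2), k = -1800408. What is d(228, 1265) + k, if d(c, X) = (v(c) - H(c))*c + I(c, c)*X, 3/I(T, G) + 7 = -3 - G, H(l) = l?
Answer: 5250335229/238 ≈ 2.2060e+7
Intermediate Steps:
v(g) = 2*g*(2 + g) (v(g) = (2*g)*(2 + g) = 2*g*(2 + g))
I(T, G) = 3/(-10 - G) (I(T, G) = 3/(-7 + (-3 - G)) = 3/(-10 - G))
d(c, X) = c*(-c + 2*c*(2 + c)) - 3*X/(10 + c) (d(c, X) = (2*c*(2 + c) - c)*c + (-3/(10 + c))*X = (-c + 2*c*(2 + c))*c - 3*X/(10 + c) = c*(-c + 2*c*(2 + c)) - 3*X/(10 + c))
d(228, 1265) + k = (-3*1265 + 228²*(3 + 2*228)*(10 + 228))/(10 + 228) - 1800408 = (-3795 + 51984*(3 + 456)*238)/238 - 1800408 = (-3795 + 51984*459*238)/238 - 1800408 = (-3795 + 5678836128)/238 - 1800408 = (1/238)*5678832333 - 1800408 = 5678832333/238 - 1800408 = 5250335229/238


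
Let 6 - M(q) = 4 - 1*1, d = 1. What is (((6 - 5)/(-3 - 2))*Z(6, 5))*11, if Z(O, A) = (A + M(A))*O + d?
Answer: -539/5 ≈ -107.80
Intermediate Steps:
M(q) = 3 (M(q) = 6 - (4 - 1*1) = 6 - (4 - 1) = 6 - 1*3 = 6 - 3 = 3)
Z(O, A) = 1 + O*(3 + A) (Z(O, A) = (A + 3)*O + 1 = (3 + A)*O + 1 = O*(3 + A) + 1 = 1 + O*(3 + A))
(((6 - 5)/(-3 - 2))*Z(6, 5))*11 = (((6 - 5)/(-3 - 2))*(1 + 3*6 + 5*6))*11 = ((1/(-5))*(1 + 18 + 30))*11 = ((1*(-⅕))*49)*11 = -⅕*49*11 = -49/5*11 = -539/5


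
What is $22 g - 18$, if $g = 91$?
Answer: $1984$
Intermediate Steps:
$22 g - 18 = 22 \cdot 91 - 18 = 2002 - 18 = 1984$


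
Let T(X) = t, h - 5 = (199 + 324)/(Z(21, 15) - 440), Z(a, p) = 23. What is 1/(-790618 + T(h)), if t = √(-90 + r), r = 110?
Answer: -395309/312538410952 - √5/312538410952 ≈ -1.2648e-6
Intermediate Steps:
h = 1562/417 (h = 5 + (199 + 324)/(23 - 440) = 5 + 523/(-417) = 5 + 523*(-1/417) = 5 - 523/417 = 1562/417 ≈ 3.7458)
t = 2*√5 (t = √(-90 + 110) = √20 = 2*√5 ≈ 4.4721)
T(X) = 2*√5
1/(-790618 + T(h)) = 1/(-790618 + 2*√5)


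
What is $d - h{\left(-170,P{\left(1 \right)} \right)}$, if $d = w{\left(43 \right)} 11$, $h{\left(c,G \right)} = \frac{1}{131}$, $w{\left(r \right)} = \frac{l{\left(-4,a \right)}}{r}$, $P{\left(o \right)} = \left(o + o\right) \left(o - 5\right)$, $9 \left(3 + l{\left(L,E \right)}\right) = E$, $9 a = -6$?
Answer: $- \frac{120764}{152091} \approx -0.79402$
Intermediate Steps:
$a = - \frac{2}{3}$ ($a = \frac{1}{9} \left(-6\right) = - \frac{2}{3} \approx -0.66667$)
$l{\left(L,E \right)} = -3 + \frac{E}{9}$
$P{\left(o \right)} = 2 o \left(-5 + o\right)$
$w{\left(r \right)} = - \frac{83}{27 r}$ ($w{\left(r \right)} = \frac{-3 + \frac{1}{9} \left(- \frac{2}{3}\right)}{r} = \frac{-3 - \frac{2}{27}}{r} = - \frac{83}{27 r}$)
$h{\left(c,G \right)} = \frac{1}{131}$
$d = - \frac{913}{1161}$ ($d = - \frac{83}{27 \cdot 43} \cdot 11 = \left(- \frac{83}{27}\right) \frac{1}{43} \cdot 11 = \left(- \frac{83}{1161}\right) 11 = - \frac{913}{1161} \approx -0.78639$)
$d - h{\left(-170,P{\left(1 \right)} \right)} = - \frac{913}{1161} - \frac{1}{131} = - \frac{120764}{152091}$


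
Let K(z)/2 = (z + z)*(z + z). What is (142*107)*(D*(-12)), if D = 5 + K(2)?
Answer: -6746136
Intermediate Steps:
K(z) = 8*z² (K(z) = 2*((z + z)*(z + z)) = 2*((2*z)*(2*z)) = 2*(4*z²) = 8*z²)
D = 37 (D = 5 + 8*2² = 5 + 8*4 = 5 + 32 = 37)
(142*107)*(D*(-12)) = (142*107)*(37*(-12)) = 15194*(-444) = -6746136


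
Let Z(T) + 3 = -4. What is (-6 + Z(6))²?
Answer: 169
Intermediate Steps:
Z(T) = -7 (Z(T) = -3 - 4 = -7)
(-6 + Z(6))² = (-6 - 7)² = (-13)² = 169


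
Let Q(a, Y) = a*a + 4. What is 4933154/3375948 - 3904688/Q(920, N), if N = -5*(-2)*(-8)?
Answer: -1125822795751/357176986374 ≈ -3.1520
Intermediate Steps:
N = -80 (N = 10*(-8) = -80)
Q(a, Y) = 4 + a**2 (Q(a, Y) = a**2 + 4 = 4 + a**2)
4933154/3375948 - 3904688/Q(920, N) = 4933154/3375948 - 3904688/(4 + 920**2) = 4933154*(1/3375948) - 3904688/(4 + 846400) = 2466577/1687974 - 3904688/846404 = 2466577/1687974 - 3904688*1/846404 = 2466577/1687974 - 976172/211601 = -1125822795751/357176986374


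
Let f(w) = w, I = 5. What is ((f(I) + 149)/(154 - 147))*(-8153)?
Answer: -179366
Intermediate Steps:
((f(I) + 149)/(154 - 147))*(-8153) = ((5 + 149)/(154 - 147))*(-8153) = (154/7)*(-8153) = (154*(⅐))*(-8153) = 22*(-8153) = -179366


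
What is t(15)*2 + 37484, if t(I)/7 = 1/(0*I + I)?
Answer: 562274/15 ≈ 37485.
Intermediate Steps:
t(I) = 7/I (t(I) = 7/(0*I + I) = 7/(0 + I) = 7/I)
t(15)*2 + 37484 = (7/15)*2 + 37484 = 14/15 + 37484 = 562274/15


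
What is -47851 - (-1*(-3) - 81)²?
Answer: -53935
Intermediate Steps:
-47851 - (-1*(-3) - 81)² = -47851 - (3 - 81)² = -47851 - 1*(-78)² = -47851 - 1*6084 = -47851 - 6084 = -53935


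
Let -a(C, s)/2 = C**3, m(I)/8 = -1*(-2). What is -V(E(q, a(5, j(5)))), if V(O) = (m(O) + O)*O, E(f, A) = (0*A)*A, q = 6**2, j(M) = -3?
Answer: 0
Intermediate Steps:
m(I) = 16 (m(I) = 8*(-1*(-2)) = 8*2 = 16)
a(C, s) = -2*C**3
q = 36
E(f, A) = 0 (E(f, A) = 0*A = 0)
V(O) = O*(16 + O) (V(O) = (16 + O)*O = O*(16 + O))
-V(E(q, a(5, j(5)))) = -0*(16 + 0) = -0*16 = -1*0 = 0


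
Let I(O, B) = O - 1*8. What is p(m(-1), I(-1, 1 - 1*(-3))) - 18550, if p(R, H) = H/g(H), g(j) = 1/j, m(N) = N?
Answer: -18469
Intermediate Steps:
I(O, B) = -8 + O (I(O, B) = O - 8 = -8 + O)
p(R, H) = H² (p(R, H) = H/(1/H) = H*H = H²)
p(m(-1), I(-1, 1 - 1*(-3))) - 18550 = (-8 - 1)² - 18550 = (-9)² - 18550 = 81 - 18550 = -18469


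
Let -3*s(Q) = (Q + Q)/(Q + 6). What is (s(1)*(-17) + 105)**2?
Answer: 5013121/441 ≈ 11368.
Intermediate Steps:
s(Q) = -2*Q/(3*(6 + Q)) (s(Q) = -(Q + Q)/(3*(Q + 6)) = -2*Q/(3*(6 + Q)))
(s(1)*(-17) + 105)**2 = (-2*1/(18 + 3*1)*(-17) + 105)**2 = (-2*1/(18 + 3)*(-17) + 105)**2 = (-2*1/21*(-17) + 105)**2 = (-2*1*1/21*(-17) + 105)**2 = (-2/21*(-17) + 105)**2 = (34/21 + 105)**2 = (2239/21)**2 = 5013121/441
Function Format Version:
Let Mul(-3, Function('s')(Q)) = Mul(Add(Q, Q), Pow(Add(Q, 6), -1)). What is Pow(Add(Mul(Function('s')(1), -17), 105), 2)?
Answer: Rational(5013121, 441) ≈ 11368.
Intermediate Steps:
Function('s')(Q) = Mul(Rational(-2, 3), Q, Pow(Add(6, Q), -1)) (Function('s')(Q) = Mul(Rational(-1, 3), Mul(Add(Q, Q), Pow(Add(Q, 6), -1))) = Mul(Rational(-1, 3), Mul(Mul(2, Q), Pow(Add(6, Q), -1))) = Mul(Rational(-1, 3), Mul(2, Q, Pow(Add(6, Q), -1))) = Mul(Rational(-2, 3), Q, Pow(Add(6, Q), -1)))
Pow(Add(Mul(Function('s')(1), -17), 105), 2) = Pow(Add(Mul(Mul(-2, 1, Pow(Add(18, Mul(3, 1)), -1)), -17), 105), 2) = Pow(Add(Mul(Mul(-2, 1, Pow(Add(18, 3), -1)), -17), 105), 2) = Pow(Add(Mul(Mul(-2, 1, Pow(21, -1)), -17), 105), 2) = Pow(Add(Mul(Mul(-2, 1, Rational(1, 21)), -17), 105), 2) = Pow(Add(Mul(Rational(-2, 21), -17), 105), 2) = Pow(Add(Rational(34, 21), 105), 2) = Pow(Rational(2239, 21), 2) = Rational(5013121, 441)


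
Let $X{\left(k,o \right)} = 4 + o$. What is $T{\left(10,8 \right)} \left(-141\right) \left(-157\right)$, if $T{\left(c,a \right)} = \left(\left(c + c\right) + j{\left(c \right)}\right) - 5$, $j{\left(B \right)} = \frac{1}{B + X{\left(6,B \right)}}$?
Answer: $\frac{2663819}{8} \approx 3.3298 \cdot 10^{5}$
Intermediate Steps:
$j{\left(B \right)} = \frac{1}{4 + 2 B}$ ($j{\left(B \right)} = \frac{1}{B + \left(4 + B\right)} = \frac{1}{4 + 2 B}$)
$T{\left(c,a \right)} = -5 + \frac{1}{2 \left(2 + c\right)} + 2 c$ ($T{\left(c,a \right)} = \left(\left(c + c\right) + \frac{1}{2 \left(2 + c\right)}\right) - 5 = \left(2 c + \frac{1}{2 \left(2 + c\right)}\right) - 5 = \left(\frac{1}{2 \left(2 + c\right)} + 2 c\right) - 5 = -5 + \frac{1}{2 \left(2 + c\right)} + 2 c$)
$T{\left(10,8 \right)} \left(-141\right) \left(-157\right) = \frac{- \frac{19}{2} - 10 + 2 \cdot 10^{2}}{2 + 10} \left(-141\right) \left(-157\right) = \frac{- \frac{19}{2} - 10 + 2 \cdot 100}{12} \left(-141\right) \left(-157\right) = \frac{- \frac{19}{2} - 10 + 200}{12} \left(-141\right) \left(-157\right) = \frac{1}{12} \cdot \frac{361}{2} \left(-141\right) \left(-157\right) = \frac{361}{24} \left(-141\right) \left(-157\right) = \left(- \frac{16967}{8}\right) \left(-157\right) = \frac{2663819}{8}$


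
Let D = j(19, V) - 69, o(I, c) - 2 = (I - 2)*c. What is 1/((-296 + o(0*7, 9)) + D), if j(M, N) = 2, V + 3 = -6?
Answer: -1/379 ≈ -0.0026385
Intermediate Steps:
V = -9 (V = -3 - 6 = -9)
o(I, c) = 2 + c*(-2 + I) (o(I, c) = 2 + (I - 2)*c = 2 + (-2 + I)*c = 2 + c*(-2 + I))
D = -67 (D = 2 - 69 = -67)
1/((-296 + o(0*7, 9)) + D) = 1/((-296 + (2 - 2*9 + (0*7)*9)) - 67) = 1/((-296 + (2 - 18 + 0*9)) - 67) = 1/((-296 + (2 - 18 + 0)) - 67) = 1/((-296 - 16) - 67) = 1/(-312 - 67) = 1/(-379) = -1/379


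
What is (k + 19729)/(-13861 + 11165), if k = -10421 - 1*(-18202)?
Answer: -13755/1348 ≈ -10.204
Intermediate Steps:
k = 7781 (k = -10421 + 18202 = 7781)
(k + 19729)/(-13861 + 11165) = (7781 + 19729)/(-13861 + 11165) = 27510/(-2696) = 27510*(-1/2696) = -13755/1348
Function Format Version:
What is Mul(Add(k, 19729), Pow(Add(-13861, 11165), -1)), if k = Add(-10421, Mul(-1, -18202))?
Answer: Rational(-13755, 1348) ≈ -10.204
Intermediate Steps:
k = 7781 (k = Add(-10421, 18202) = 7781)
Mul(Add(k, 19729), Pow(Add(-13861, 11165), -1)) = Mul(Add(7781, 19729), Pow(Add(-13861, 11165), -1)) = Mul(27510, Pow(-2696, -1)) = Mul(27510, Rational(-1, 2696)) = Rational(-13755, 1348)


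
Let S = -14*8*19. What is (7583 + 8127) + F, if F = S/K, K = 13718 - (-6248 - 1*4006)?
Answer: 94149498/5993 ≈ 15710.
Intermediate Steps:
K = 23972 (K = 13718 - (-6248 - 4006) = 13718 - 1*(-10254) = 13718 + 10254 = 23972)
S = -2128 (S = -112*19 = -2128)
F = -532/5993 (F = -2128/23972 = -2128*1/23972 = -532/5993 ≈ -0.088770)
(7583 + 8127) + F = (7583 + 8127) - 532/5993 = 15710 - 532/5993 = 94149498/5993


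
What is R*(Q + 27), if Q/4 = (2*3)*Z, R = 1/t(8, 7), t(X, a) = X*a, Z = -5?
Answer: -93/56 ≈ -1.6607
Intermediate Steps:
R = 1/56 (R = 1/(8*7) = 1/56 ≈ 0.017857)
Q = -120 (Q = 4*((2*3)*(-5)) = 4*(6*(-5)) = 4*(-30) = -120)
R*(Q + 27) = (-120 + 27)/56 = (1/56)*(-93) = -93/56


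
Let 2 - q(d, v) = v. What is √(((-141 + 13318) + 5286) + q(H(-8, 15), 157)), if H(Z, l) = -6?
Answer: 2*√4577 ≈ 135.31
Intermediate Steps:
q(d, v) = 2 - v
√(((-141 + 13318) + 5286) + q(H(-8, 15), 157)) = √(((-141 + 13318) + 5286) + (2 - 1*157)) = √((13177 + 5286) + (2 - 157)) = √(18463 - 155) = √18308 = 2*√4577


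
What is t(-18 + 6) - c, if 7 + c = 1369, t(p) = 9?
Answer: -1353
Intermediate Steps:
c = 1362 (c = -7 + 1369 = 1362)
t(-18 + 6) - c = 9 - 1*1362 = 9 - 1362 = -1353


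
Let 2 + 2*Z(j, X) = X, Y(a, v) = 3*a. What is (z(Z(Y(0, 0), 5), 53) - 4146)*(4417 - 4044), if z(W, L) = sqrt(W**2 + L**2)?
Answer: -1546458 + 373*sqrt(11245)/2 ≈ -1.5267e+6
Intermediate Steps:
Z(j, X) = -1 + X/2
z(W, L) = sqrt(L**2 + W**2)
(z(Z(Y(0, 0), 5), 53) - 4146)*(4417 - 4044) = (sqrt(53**2 + (-1 + (1/2)*5)**2) - 4146)*(4417 - 4044) = (sqrt(2809 + (-1 + 5/2)**2) - 4146)*373 = (sqrt(2809 + (3/2)**2) - 4146)*373 = (sqrt(2809 + 9/4) - 4146)*373 = (sqrt(11245/4) - 4146)*373 = (sqrt(11245)/2 - 4146)*373 = (-4146 + sqrt(11245)/2)*373 = -1546458 + 373*sqrt(11245)/2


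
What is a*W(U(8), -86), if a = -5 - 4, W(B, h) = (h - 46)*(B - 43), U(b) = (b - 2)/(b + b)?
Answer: -101277/2 ≈ -50639.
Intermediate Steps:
U(b) = (-2 + b)/(2*b) (U(b) = (-2 + b)/((2*b)) = (-2 + b)*(1/(2*b)) = (-2 + b)/(2*b))
W(B, h) = (-46 + h)*(-43 + B)
a = -9
a*W(U(8), -86) = -9*(1978 - 23*(-2 + 8)/8 - 43*(-86) + ((½)*(-2 + 8)/8)*(-86)) = -9*(1978 - 23*6/8 + 3698 + ((½)*(⅛)*6)*(-86)) = -9*(1978 - 46*3/8 + 3698 + (3/8)*(-86)) = -9*(1978 - 69/4 + 3698 - 129/4) = -9*11253/2 = -101277/2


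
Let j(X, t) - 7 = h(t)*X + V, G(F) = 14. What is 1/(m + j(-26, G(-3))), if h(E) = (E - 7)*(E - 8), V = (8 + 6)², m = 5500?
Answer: 1/4611 ≈ 0.00021687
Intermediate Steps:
V = 196 (V = 14² = 196)
h(E) = (-8 + E)*(-7 + E) (h(E) = (-7 + E)*(-8 + E) = (-8 + E)*(-7 + E))
j(X, t) = 203 + X*(56 + t² - 15*t) (j(X, t) = 7 + ((56 + t² - 15*t)*X + 196) = 7 + (X*(56 + t² - 15*t) + 196) = 7 + (196 + X*(56 + t² - 15*t)) = 203 + X*(56 + t² - 15*t))
1/(m + j(-26, G(-3))) = 1/(5500 + (203 - 26*(56 + 14² - 15*14))) = 1/(5500 + (203 - 26*(56 + 196 - 210))) = 1/(5500 + (203 - 26*42)) = 1/(5500 + (203 - 1092)) = 1/(5500 - 889) = 1/4611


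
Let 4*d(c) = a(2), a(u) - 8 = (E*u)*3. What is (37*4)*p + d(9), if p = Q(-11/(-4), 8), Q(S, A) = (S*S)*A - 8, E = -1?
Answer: 15541/2 ≈ 7770.5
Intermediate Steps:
Q(S, A) = -8 + A*S**2 (Q(S, A) = S**2*A - 8 = A*S**2 - 8 = -8 + A*S**2)
a(u) = 8 - 3*u (a(u) = 8 - u*3 = 8 - 3*u)
d(c) = 1/2 (d(c) = (8 - 3*2)/4 = (8 - 6)/4 = (1/4)*2 = 1/2)
p = 105/2 (p = -8 + 8*(-11/(-4))**2 = -8 + 8*(-11*(-1/4))**2 = -8 + 8*(11/4)**2 = -8 + 8*(121/16) = -8 + 121/2 = 105/2 ≈ 52.500)
(37*4)*p + d(9) = (37*4)*(105/2) + 1/2 = 148*(105/2) + 1/2 = 7770 + 1/2 = 15541/2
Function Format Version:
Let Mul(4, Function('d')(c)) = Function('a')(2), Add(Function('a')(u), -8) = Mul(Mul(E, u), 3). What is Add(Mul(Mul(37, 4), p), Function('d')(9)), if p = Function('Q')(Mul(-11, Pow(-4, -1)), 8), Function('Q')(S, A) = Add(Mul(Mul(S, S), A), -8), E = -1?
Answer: Rational(15541, 2) ≈ 7770.5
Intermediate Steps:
Function('Q')(S, A) = Add(-8, Mul(A, Pow(S, 2))) (Function('Q')(S, A) = Add(Mul(Pow(S, 2), A), -8) = Add(Mul(A, Pow(S, 2)), -8) = Add(-8, Mul(A, Pow(S, 2))))
Function('a')(u) = Add(8, Mul(-3, u)) (Function('a')(u) = Add(8, Mul(Mul(-1, u), 3)) = Add(8, Mul(-3, u)))
Function('d')(c) = Rational(1, 2) (Function('d')(c) = Mul(Rational(1, 4), Add(8, Mul(-3, 2))) = Mul(Rational(1, 4), Add(8, -6)) = Mul(Rational(1, 4), 2) = Rational(1, 2))
p = Rational(105, 2) (p = Add(-8, Mul(8, Pow(Mul(-11, Pow(-4, -1)), 2))) = Add(-8, Mul(8, Pow(Mul(-11, Rational(-1, 4)), 2))) = Add(-8, Mul(8, Pow(Rational(11, 4), 2))) = Add(-8, Mul(8, Rational(121, 16))) = Add(-8, Rational(121, 2)) = Rational(105, 2) ≈ 52.500)
Add(Mul(Mul(37, 4), p), Function('d')(9)) = Add(Mul(Mul(37, 4), Rational(105, 2)), Rational(1, 2)) = Add(Mul(148, Rational(105, 2)), Rational(1, 2)) = Add(7770, Rational(1, 2)) = Rational(15541, 2)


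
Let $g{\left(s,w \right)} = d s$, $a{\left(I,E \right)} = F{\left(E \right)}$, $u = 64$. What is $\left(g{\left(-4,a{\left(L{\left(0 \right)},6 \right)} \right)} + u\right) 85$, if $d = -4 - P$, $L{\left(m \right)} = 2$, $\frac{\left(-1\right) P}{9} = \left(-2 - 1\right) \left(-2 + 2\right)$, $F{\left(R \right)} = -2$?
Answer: $6800$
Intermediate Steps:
$P = 0$ ($P = - 9 \left(-2 - 1\right) \left(-2 + 2\right) = - 9 \left(\left(-3\right) 0\right) = \left(-9\right) 0 = 0$)
$a{\left(I,E \right)} = -2$
$d = -4$ ($d = -4 - 0 = -4 + 0 = -4$)
$g{\left(s,w \right)} = - 4 s$
$\left(g{\left(-4,a{\left(L{\left(0 \right)},6 \right)} \right)} + u\right) 85 = \left(\left(-4\right) \left(-4\right) + 64\right) 85 = \left(16 + 64\right) 85 = 80 \cdot 85 = 6800$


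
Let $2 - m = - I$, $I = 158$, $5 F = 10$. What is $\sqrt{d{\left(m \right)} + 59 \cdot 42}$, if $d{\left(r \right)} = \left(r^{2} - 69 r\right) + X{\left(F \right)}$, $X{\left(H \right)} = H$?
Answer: $4 \sqrt{1065} \approx 130.54$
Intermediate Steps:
$F = 2$ ($F = \frac{1}{5} \cdot 10 = 2$)
$m = 160$ ($m = 2 - \left(-1\right) 158 = 2 - -158 = 2 + 158 = 160$)
$d{\left(r \right)} = 2 + r^{2} - 69 r$ ($d{\left(r \right)} = \left(r^{2} - 69 r\right) + 2 = 2 + r^{2} - 69 r$)
$\sqrt{d{\left(m \right)} + 59 \cdot 42} = \sqrt{\left(2 + 160^{2} - 11040\right) + 59 \cdot 42} = \sqrt{\left(2 + 25600 - 11040\right) + 2478} = \sqrt{14562 + 2478} = \sqrt{17040} = 4 \sqrt{1065}$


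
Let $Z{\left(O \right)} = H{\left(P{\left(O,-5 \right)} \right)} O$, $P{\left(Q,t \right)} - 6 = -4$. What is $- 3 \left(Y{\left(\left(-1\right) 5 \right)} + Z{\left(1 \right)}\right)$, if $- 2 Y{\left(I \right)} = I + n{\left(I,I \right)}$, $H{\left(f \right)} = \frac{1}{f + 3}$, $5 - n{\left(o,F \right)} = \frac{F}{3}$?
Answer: $\frac{19}{10} \approx 1.9$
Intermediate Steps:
$P{\left(Q,t \right)} = 2$ ($P{\left(Q,t \right)} = 6 - 4 = 2$)
$n{\left(o,F \right)} = 5 - \frac{F}{3}$
$H{\left(f \right)} = \frac{1}{3 + f}$
$Y{\left(I \right)} = - \frac{5}{2} - \frac{I}{3}$ ($Y{\left(I \right)} = - \frac{I - \left(-5 + \frac{I}{3}\right)}{2} = - \frac{5 + \frac{2 I}{3}}{2} = - \frac{5}{2} - \frac{I}{3}$)
$Z{\left(O \right)} = \frac{O}{5}$ ($Z{\left(O \right)} = \frac{O}{3 + 2} = \frac{O}{5}$)
$- 3 \left(Y{\left(\left(-1\right) 5 \right)} + Z{\left(1 \right)}\right) = - 3 \left(\left(- \frac{5}{2} - \frac{\left(-1\right) 5}{3}\right) + \frac{1}{5} \cdot 1\right) = - 3 \left(\left(- \frac{5}{2} - - \frac{5}{3}\right) + \frac{1}{5}\right) = - 3 \left(\left(- \frac{5}{2} + \frac{5}{3}\right) + \frac{1}{5}\right) = - 3 \left(- \frac{5}{6} + \frac{1}{5}\right) = \left(-3\right) \left(- \frac{19}{30}\right) = \frac{19}{10}$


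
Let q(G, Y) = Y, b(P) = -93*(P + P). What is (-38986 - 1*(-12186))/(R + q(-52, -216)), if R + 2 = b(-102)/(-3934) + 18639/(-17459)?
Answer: 920361660400/7688802941 ≈ 119.70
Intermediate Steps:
b(P) = -186*P
R = -270962693/34341853 (R = -2 + (-186*(-102)/(-3934) + 18639/(-17459)) = -2 + (18972*(-1/3934) + 18639*(-1/17459)) = -2 + (-9486/1967 - 18639/17459) = -2 - 202278987/34341853 = -270962693/34341853 ≈ -7.8902)
(-38986 - 1*(-12186))/(R + q(-52, -216)) = (-38986 - 1*(-12186))/(-270962693/34341853 - 216) = (-38986 + 12186)/(-7688802941/34341853) = -26800*(-34341853/7688802941) = 920361660400/7688802941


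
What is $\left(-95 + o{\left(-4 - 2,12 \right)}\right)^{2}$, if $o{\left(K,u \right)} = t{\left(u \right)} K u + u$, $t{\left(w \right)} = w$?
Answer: $896809$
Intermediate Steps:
$o{\left(K,u \right)} = u + K u^{2}$ ($o{\left(K,u \right)} = u K u + u = K u u + u = K u^{2} + u = u + K u^{2}$)
$\left(-95 + o{\left(-4 - 2,12 \right)}\right)^{2} = \left(-95 + 12 \left(1 + \left(-4 - 2\right) 12\right)\right)^{2} = \left(-95 + 12 \left(1 - 72\right)\right)^{2} = \left(-95 + 12 \left(-71\right)\right)^{2} = \left(-95 - 852\right)^{2} = \left(-947\right)^{2} = 896809$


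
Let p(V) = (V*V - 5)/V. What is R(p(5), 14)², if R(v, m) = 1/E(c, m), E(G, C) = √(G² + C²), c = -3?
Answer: 1/205 ≈ 0.0048781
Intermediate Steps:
E(G, C) = √(C² + G²)
p(V) = (-5 + V²)/V (p(V) = (V² - 5)/V = (-5 + V²)/V)
R(v, m) = (9 + m²)^(-½) (R(v, m) = 1/(√(m² + (-3)²)) = 1/(√(m² + 9)) = 1/(√(9 + m²)) = (9 + m²)^(-½))
R(p(5), 14)² = ((9 + 14²)^(-½))² = ((9 + 196)^(-½))² = (205^(-½))² = (√205/205)² = 1/205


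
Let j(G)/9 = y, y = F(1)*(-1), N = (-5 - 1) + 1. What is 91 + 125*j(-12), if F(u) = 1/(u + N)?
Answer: 1489/4 ≈ 372.25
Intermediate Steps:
N = -5 (N = -6 + 1 = -5)
F(u) = 1/(-5 + u) (F(u) = 1/(u - 5) = 1/(-5 + u))
y = ¼ (y = -1/(-5 + 1) = -1/(-4) = -¼*(-1) = ¼ ≈ 0.25000)
j(G) = 9/4 (j(G) = 9*(¼) = 9/4)
91 + 125*j(-12) = 91 + 125*(9/4) = 91 + 1125/4 = 1489/4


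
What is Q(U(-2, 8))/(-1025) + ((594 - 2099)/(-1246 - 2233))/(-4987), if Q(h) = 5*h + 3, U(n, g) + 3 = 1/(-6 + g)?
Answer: 46651491/5081004950 ≈ 0.0091815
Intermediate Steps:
U(n, g) = -3 + 1/(-6 + g)
Q(h) = 3 + 5*h
Q(U(-2, 8))/(-1025) + ((594 - 2099)/(-1246 - 2233))/(-4987) = (3 + 5*((19 - 3*8)/(-6 + 8)))/(-1025) + ((594 - 2099)/(-1246 - 2233))/(-4987) = (3 + 5*((19 - 24)/2))*(-1/1025) - 1505/(-3479)*(-1/4987) = (3 + 5*((½)*(-5)))*(-1/1025) - 1505*(-1/3479)*(-1/4987) = (3 + 5*(-5/2))*(-1/1025) + (215/497)*(-1/4987) = (3 - 25/2)*(-1/1025) - 215/2478539 = -19/2*(-1/1025) - 215/2478539 = 19/2050 - 215/2478539 = 46651491/5081004950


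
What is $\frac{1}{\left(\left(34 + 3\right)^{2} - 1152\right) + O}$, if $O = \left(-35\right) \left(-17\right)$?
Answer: $\frac{1}{812} \approx 0.0012315$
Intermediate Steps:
$O = 595$
$\frac{1}{\left(\left(34 + 3\right)^{2} - 1152\right) + O} = \frac{1}{\left(\left(34 + 3\right)^{2} - 1152\right) + 595} = \frac{1}{\left(37^{2} - 1152\right) + 595} = \frac{1}{\left(1369 - 1152\right) + 595} = \frac{1}{217 + 595} = \frac{1}{812}$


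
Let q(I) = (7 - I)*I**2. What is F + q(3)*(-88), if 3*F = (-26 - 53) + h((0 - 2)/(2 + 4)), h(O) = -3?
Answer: -9586/3 ≈ -3195.3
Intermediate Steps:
q(I) = I**2*(7 - I)
F = -82/3 (F = ((-26 - 53) - 3)/3 = (-79 - 3)/3 = (1/3)*(-82) = -82/3 ≈ -27.333)
F + q(3)*(-88) = -82/3 + (3**2*(7 - 1*3))*(-88) = -82/3 + (9*(7 - 3))*(-88) = -82/3 + (9*4)*(-88) = -82/3 + 36*(-88) = -82/3 - 3168 = -9586/3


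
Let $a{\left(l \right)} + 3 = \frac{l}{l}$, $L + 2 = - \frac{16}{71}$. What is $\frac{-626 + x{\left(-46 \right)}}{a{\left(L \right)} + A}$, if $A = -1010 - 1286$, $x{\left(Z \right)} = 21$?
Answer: $\frac{605}{2298} \approx 0.26327$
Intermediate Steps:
$L = - \frac{158}{71}$ ($L = -2 - \frac{16}{71} = - \frac{158}{71} \approx -2.2254$)
$a{\left(l \right)} = -2$ ($a{\left(l \right)} = -3 + \frac{l}{l} = -3 + 1 = -2$)
$A = -2296$ ($A = -1010 - 1286 = -2296$)
$\frac{-626 + x{\left(-46 \right)}}{a{\left(L \right)} + A} = \frac{-626 + 21}{-2 - 2296} = - \frac{605}{-2298} = \left(-605\right) \left(- \frac{1}{2298}\right) = \frac{605}{2298}$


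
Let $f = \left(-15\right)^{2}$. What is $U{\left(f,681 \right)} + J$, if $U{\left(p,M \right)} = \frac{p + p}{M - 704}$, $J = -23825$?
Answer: $- \frac{548425}{23} \approx -23845.0$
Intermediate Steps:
$f = 225$
$U{\left(p,M \right)} = \frac{2 p}{-704 + M}$
$U{\left(f,681 \right)} + J = 2 \cdot 225 \frac{1}{-704 + 681} - 23825 = 2 \cdot 225 \frac{1}{-23} - 23825 = 2 \cdot 225 \left(- \frac{1}{23}\right) - 23825 = - \frac{450}{23} - 23825 = - \frac{548425}{23}$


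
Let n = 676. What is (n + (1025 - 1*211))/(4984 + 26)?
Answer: 149/501 ≈ 0.29741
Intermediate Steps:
(n + (1025 - 1*211))/(4984 + 26) = (676 + (1025 - 1*211))/(4984 + 26) = (676 + (1025 - 211))/5010 = (676 + 814)*(1/5010) = 1490*(1/5010) = 149/501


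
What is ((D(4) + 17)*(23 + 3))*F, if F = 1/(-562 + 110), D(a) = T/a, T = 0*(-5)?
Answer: -221/226 ≈ -0.97788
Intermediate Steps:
T = 0
D(a) = 0 (D(a) = 0/a = 0)
F = -1/452 (F = 1/(-452) = -1/452 ≈ -0.0022124)
((D(4) + 17)*(23 + 3))*F = ((0 + 17)*(23 + 3))*(-1/452) = (17*26)*(-1/452) = 442*(-1/452) = -221/226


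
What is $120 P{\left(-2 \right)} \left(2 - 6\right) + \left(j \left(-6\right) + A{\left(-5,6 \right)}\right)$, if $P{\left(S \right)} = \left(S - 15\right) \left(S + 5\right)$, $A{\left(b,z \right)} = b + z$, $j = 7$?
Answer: $24439$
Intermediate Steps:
$P{\left(S \right)} = \left(-15 + S\right) \left(5 + S\right)$ ($P{\left(S \right)} = \left(S - 15\right) \left(5 + S\right) = \left(-15 + S\right) \left(5 + S\right)$)
$120 P{\left(-2 \right)} \left(2 - 6\right) + \left(j \left(-6\right) + A{\left(-5,6 \right)}\right) = 120 \left(-75 + \left(-2\right)^{2} - -20\right) \left(2 - 6\right) + \left(7 \left(-6\right) + \left(-5 + 6\right)\right) = 120 \left(-75 + 4 + 20\right) \left(-4\right) + \left(-42 + 1\right) = 120 \left(\left(-51\right) \left(-4\right)\right) - 41 = 120 \cdot 204 - 41 = 24480 - 41 = 24439$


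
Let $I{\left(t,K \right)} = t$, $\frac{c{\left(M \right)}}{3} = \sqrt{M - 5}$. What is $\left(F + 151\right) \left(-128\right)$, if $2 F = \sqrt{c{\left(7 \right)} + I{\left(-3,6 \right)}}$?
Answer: $-19328 - 64 \sqrt{-3 + 3 \sqrt{2}} \approx -19399.0$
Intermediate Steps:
$c{\left(M \right)} = 3 \sqrt{-5 + M}$ ($c{\left(M \right)} = 3 \sqrt{M - 5} = 3 \sqrt{-5 + M}$)
$F = \frac{\sqrt{-3 + 3 \sqrt{2}}}{2}$ ($F = \frac{\sqrt{3 \sqrt{-5 + 7} - 3}}{2} = \frac{\sqrt{3 \sqrt{2} - 3}}{2} = \frac{\sqrt{-3 + 3 \sqrt{2}}}{2} \approx 0.55737$)
$\left(F + 151\right) \left(-128\right) = \left(\frac{\sqrt{-3 + 3 \sqrt{2}}}{2} + 151\right) \left(-128\right) = \left(151 + \frac{\sqrt{-3 + 3 \sqrt{2}}}{2}\right) \left(-128\right) = -19328 - 64 \sqrt{-3 + 3 \sqrt{2}}$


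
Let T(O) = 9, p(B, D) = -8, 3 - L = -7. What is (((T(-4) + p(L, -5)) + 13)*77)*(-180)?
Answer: -194040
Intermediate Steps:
L = 10 (L = 3 - 1*(-7) = 3 + 7 = 10)
(((T(-4) + p(L, -5)) + 13)*77)*(-180) = (((9 - 8) + 13)*77)*(-180) = ((1 + 13)*77)*(-180) = (14*77)*(-180) = 1078*(-180) = -194040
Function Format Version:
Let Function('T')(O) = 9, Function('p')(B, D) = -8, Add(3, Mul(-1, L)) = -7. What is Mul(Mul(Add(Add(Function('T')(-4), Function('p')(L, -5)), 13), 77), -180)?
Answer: -194040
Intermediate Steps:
L = 10 (L = Add(3, Mul(-1, -7)) = Add(3, 7) = 10)
Mul(Mul(Add(Add(Function('T')(-4), Function('p')(L, -5)), 13), 77), -180) = Mul(Mul(Add(Add(9, -8), 13), 77), -180) = Mul(Mul(Add(1, 13), 77), -180) = Mul(Mul(14, 77), -180) = Mul(1078, -180) = -194040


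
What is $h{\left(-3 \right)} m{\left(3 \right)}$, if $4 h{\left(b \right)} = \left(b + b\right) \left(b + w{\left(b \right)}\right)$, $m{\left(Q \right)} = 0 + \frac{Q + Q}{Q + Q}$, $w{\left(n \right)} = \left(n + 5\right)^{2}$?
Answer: $- \frac{3}{2} \approx -1.5$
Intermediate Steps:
$w{\left(n \right)} = \left(5 + n\right)^{2}$
$m{\left(Q \right)} = 1$ ($m{\left(Q \right)} = 0 + \frac{2 Q}{2 Q} = 0 + 2 Q \frac{1}{2 Q} = 0 + 1 = 1$)
$h{\left(b \right)} = \frac{b \left(b + \left(5 + b\right)^{2}\right)}{2}$ ($h{\left(b \right)} = \frac{\left(b + b\right) \left(b + \left(5 + b\right)^{2}\right)}{4} = \frac{2 b \left(b + \left(5 + b\right)^{2}\right)}{4} = \frac{b \left(b + \left(5 + b\right)^{2}\right)}{2}$)
$h{\left(-3 \right)} m{\left(3 \right)} = \frac{1}{2} \left(-3\right) \left(-3 + \left(5 - 3\right)^{2}\right) 1 = \frac{1}{2} \left(-3\right) \left(-3 + 2^{2}\right) 1 = \frac{1}{2} \left(-3\right) \left(-3 + 4\right) 1 = \frac{1}{2} \left(-3\right) 1 \cdot 1 = \left(- \frac{3}{2}\right) 1 = - \frac{3}{2}$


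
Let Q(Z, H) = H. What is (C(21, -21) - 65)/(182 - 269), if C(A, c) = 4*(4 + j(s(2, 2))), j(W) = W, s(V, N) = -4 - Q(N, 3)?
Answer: 77/87 ≈ 0.88506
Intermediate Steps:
s(V, N) = -7 (s(V, N) = -4 - 1*3 = -4 - 3 = -7)
C(A, c) = -12 (C(A, c) = 4*(4 - 7) = 4*(-3) = -12)
(C(21, -21) - 65)/(182 - 269) = (-12 - 65)/(182 - 269) = -77/(-87) = -77*(-1/87) = 77/87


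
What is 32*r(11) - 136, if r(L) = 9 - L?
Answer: -200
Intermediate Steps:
32*r(11) - 136 = 32*(9 - 1*11) - 136 = 32*(9 - 11) - 136 = 32*(-2) - 136 = -64 - 136 = -200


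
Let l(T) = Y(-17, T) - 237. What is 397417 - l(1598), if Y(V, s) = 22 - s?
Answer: 399230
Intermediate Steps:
l(T) = -215 - T (l(T) = (22 - T) - 237 = -215 - T)
397417 - l(1598) = 397417 - (-215 - 1*1598) = 397417 - (-215 - 1598) = 397417 - 1*(-1813) = 397417 + 1813 = 399230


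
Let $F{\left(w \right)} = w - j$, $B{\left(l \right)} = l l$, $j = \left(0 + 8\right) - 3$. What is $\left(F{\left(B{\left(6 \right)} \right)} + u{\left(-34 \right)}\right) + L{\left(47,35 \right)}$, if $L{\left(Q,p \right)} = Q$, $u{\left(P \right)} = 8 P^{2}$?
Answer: $9326$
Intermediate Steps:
$j = 5$ ($j = 8 - 3 = 5$)
$B{\left(l \right)} = l^{2}$
$F{\left(w \right)} = -5 + w$ ($F{\left(w \right)} = w - 5 = -5 + w$)
$\left(F{\left(B{\left(6 \right)} \right)} + u{\left(-34 \right)}\right) + L{\left(47,35 \right)} = \left(\left(-5 + 6^{2}\right) + 8 \left(-34\right)^{2}\right) + 47 = \left(\left(-5 + 36\right) + 8 \cdot 1156\right) + 47 = \left(31 + 9248\right) + 47 = 9279 + 47 = 9326$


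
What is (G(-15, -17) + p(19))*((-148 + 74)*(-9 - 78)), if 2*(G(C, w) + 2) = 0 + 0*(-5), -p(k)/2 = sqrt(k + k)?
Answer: -12876 - 12876*sqrt(38) ≈ -92249.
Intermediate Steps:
p(k) = -2*sqrt(2)*sqrt(k) (p(k) = -2*sqrt(k + k) = -2*sqrt(2)*sqrt(k))
G(C, w) = -2 (G(C, w) = -2 + (0 + 0*(-5))/2 = -2 + (0 + 0)/2 = -2 + (1/2)*0 = -2 + 0 = -2)
(G(-15, -17) + p(19))*((-148 + 74)*(-9 - 78)) = (-2 - 2*sqrt(2)*sqrt(19))*((-148 + 74)*(-9 - 78)) = (-2 - 2*sqrt(38))*(-74*(-87)) = (-2 - 2*sqrt(38))*6438 = -12876 - 12876*sqrt(38)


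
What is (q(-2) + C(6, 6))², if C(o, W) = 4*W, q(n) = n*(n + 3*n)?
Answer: 1600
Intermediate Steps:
q(n) = 4*n² (q(n) = n*(4*n) = 4*n²)
(q(-2) + C(6, 6))² = (4*(-2)² + 4*6)² = (4*4 + 24)² = (16 + 24)² = 40² = 1600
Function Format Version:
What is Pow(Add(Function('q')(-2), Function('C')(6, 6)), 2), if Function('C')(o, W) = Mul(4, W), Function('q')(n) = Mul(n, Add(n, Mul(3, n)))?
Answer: 1600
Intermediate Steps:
Function('q')(n) = Mul(4, Pow(n, 2)) (Function('q')(n) = Mul(n, Mul(4, n)) = Mul(4, Pow(n, 2)))
Pow(Add(Function('q')(-2), Function('C')(6, 6)), 2) = Pow(Add(Mul(4, Pow(-2, 2)), Mul(4, 6)), 2) = Pow(Add(Mul(4, 4), 24), 2) = Pow(Add(16, 24), 2) = Pow(40, 2) = 1600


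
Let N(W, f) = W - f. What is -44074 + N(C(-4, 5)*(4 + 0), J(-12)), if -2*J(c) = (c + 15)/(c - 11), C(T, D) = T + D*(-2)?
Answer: -2029983/46 ≈ -44130.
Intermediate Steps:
C(T, D) = T - 2*D
J(c) = -(15 + c)/(2*(-11 + c)) (J(c) = -(c + 15)/(2*(c - 11)) = -(15 + c)/(2*(-11 + c)))
-44074 + N(C(-4, 5)*(4 + 0), J(-12)) = -44074 + ((-4 - 2*5)*(4 + 0) - (-15 - 1*(-12))/(2*(-11 - 12))) = -44074 + ((-4 - 10)*4 - (-15 + 12)/(2*(-23))) = -44074 + (-14*4 - (-1)*(-3)/(2*23)) = -44074 + (-56 - 1*3/46) = -44074 + (-56 - 3/46) = -44074 - 2579/46 = -2029983/46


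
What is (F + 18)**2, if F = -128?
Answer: 12100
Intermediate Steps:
(F + 18)**2 = (-128 + 18)**2 = (-110)**2 = 12100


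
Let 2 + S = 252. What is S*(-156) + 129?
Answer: -38871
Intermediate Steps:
S = 250 (S = -2 + 252 = 250)
S*(-156) + 129 = 250*(-156) + 129 = -39000 + 129 = -38871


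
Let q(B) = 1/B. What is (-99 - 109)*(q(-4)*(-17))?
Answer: -884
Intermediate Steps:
(-99 - 109)*(q(-4)*(-17)) = (-99 - 109)*(-17/(-4)) = -(-52)*(-17) = -208*17/4 = -884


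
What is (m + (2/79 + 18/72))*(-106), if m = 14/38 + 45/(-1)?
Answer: 14114695/3002 ≈ 4701.8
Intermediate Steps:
m = -848/19 (m = 14*(1/38) + 45*(-1) = 7/19 - 45 = -848/19 ≈ -44.632)
(m + (2/79 + 18/72))*(-106) = (-848/19 + (2/79 + 18/72))*(-106) = (-848/19 + (2*(1/79) + 18*(1/72)))*(-106) = (-848/19 + (2/79 + 1/4))*(-106) = (-848/19 + 87/316)*(-106) = -266315/6004*(-106) = 14114695/3002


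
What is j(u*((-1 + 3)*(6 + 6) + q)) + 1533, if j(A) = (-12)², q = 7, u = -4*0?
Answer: 1677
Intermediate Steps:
u = 0
j(A) = 144
j(u*((-1 + 3)*(6 + 6) + q)) + 1533 = 144 + 1533 = 1677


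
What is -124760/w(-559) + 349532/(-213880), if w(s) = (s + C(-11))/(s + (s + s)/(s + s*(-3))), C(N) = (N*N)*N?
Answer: -53369696941/1443690 ≈ -36968.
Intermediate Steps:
C(N) = N³ (C(N) = N²*N = N³)
w(s) = (-1331 + s)/(-1 + s) (w(s) = (s + (-11)³)/(s + (s + s)/(s + s*(-3))) = (s - 1331)/(s + (2*s)/(s - 3*s)) = (-1331 + s)/(s + (2*s)/((-2*s))) = (-1331 + s)/(s + (2*s)*(-1/(2*s))) = (-1331 + s)/(s - 1) = (-1331 + s)/(-1 + s))
-124760/w(-559) + 349532/(-213880) = -124760*(-1 - 559)/(-1331 - 559) + 349532/(-213880) = -124760/(-1890/(-560)) + 349532*(-1/213880) = -124760/((-1/560*(-1890))) - 87383/53470 = -124760/27/8 - 87383/53470 = -124760*8/27 - 87383/53470 = -998080/27 - 87383/53470 = -53369696941/1443690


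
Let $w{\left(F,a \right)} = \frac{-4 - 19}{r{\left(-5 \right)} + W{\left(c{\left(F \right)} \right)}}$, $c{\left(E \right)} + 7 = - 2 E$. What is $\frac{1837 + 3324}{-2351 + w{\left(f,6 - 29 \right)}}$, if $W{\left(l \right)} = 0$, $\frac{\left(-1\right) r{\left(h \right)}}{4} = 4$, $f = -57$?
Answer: $- \frac{82576}{37593} \approx -2.1966$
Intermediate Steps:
$r{\left(h \right)} = -16$ ($r{\left(h \right)} = \left(-4\right) 4 = -16$)
$c{\left(E \right)} = -7 - 2 E$
$w{\left(F,a \right)} = \frac{23}{16}$ ($w{\left(F,a \right)} = \frac{-4 - 19}{-16 + 0} = - \frac{23}{-16} = \left(-23\right) \left(- \frac{1}{16}\right) = \frac{23}{16}$)
$\frac{1837 + 3324}{-2351 + w{\left(f,6 - 29 \right)}} = \frac{1837 + 3324}{-2351 + \frac{23}{16}} = \frac{5161}{- \frac{37593}{16}} = 5161 \left(- \frac{16}{37593}\right) = - \frac{82576}{37593}$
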